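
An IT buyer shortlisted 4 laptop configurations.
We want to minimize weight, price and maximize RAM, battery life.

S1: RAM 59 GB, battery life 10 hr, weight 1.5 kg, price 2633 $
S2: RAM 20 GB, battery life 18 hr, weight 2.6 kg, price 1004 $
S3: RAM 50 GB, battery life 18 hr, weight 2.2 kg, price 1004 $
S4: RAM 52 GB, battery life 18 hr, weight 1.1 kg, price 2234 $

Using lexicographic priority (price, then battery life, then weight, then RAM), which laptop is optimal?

S3

First minimize price: best is 1004, kept {S2, S3}.
Then maximize battery life: best is 18, kept {S2, S3}.
Then minimize weight: best is 2.2, kept {S3}.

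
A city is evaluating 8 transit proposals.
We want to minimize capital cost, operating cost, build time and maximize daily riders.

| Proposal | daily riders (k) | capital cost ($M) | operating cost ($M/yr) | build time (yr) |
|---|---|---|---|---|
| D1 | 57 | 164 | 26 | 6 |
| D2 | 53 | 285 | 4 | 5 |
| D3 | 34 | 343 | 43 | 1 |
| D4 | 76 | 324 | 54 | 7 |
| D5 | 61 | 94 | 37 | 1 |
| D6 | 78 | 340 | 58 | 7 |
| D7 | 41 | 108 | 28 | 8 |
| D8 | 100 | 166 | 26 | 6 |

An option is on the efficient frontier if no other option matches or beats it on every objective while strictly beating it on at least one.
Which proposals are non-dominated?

D1: not dominated.
D2: not dominated (best operating cost).
D3: dominated by D5 (daily riders 61≥34, capital cost 94≤343, operating cost 37≤43, build time 1≤1).
D4: dominated by D8 (daily riders 100≥76, capital cost 166≤324, operating cost 26≤54, build time 6≤7).
D5: not dominated (best capital cost).
D6: dominated by D8 (daily riders 100≥78, capital cost 166≤340, operating cost 26≤58, build time 6≤7).
D7: not dominated.
D8: not dominated (best daily riders).

D1, D2, D5, D7, D8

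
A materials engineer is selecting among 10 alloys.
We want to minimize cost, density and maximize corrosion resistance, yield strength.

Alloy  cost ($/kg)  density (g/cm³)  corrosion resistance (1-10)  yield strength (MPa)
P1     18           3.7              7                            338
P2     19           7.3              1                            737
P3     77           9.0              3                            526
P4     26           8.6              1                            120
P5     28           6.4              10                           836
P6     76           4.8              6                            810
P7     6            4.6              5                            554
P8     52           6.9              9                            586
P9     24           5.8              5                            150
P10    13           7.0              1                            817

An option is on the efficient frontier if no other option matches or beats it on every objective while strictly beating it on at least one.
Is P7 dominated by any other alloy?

P1: worse on cost (18 vs 6).
P2: worse on cost (19 vs 6).
P3: worse on cost (77 vs 6).
P4: worse on cost (26 vs 6).
P5: worse on cost (28 vs 6).
P6: worse on cost (76 vs 6).
P8: worse on cost (52 vs 6).
P9: worse on cost (24 vs 6).
P10: worse on cost (13 vs 6).
No option is at least as good as P7 on every objective and strictly better on one.

No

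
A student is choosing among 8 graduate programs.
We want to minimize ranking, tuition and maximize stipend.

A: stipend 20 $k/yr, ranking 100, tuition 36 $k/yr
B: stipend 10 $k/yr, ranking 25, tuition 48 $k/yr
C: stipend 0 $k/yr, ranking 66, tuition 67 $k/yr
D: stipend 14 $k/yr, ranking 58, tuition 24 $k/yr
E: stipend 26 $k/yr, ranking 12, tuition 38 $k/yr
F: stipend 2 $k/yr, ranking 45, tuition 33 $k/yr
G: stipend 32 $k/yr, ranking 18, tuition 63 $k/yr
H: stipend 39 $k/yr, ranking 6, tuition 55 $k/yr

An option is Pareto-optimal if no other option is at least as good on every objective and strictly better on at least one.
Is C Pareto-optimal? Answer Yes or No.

B vs C: stipend 10≥0, ranking 25≤66, tuition 48≤67 — B is at least as good on every objective and strictly better on at least one, so B dominates C.

No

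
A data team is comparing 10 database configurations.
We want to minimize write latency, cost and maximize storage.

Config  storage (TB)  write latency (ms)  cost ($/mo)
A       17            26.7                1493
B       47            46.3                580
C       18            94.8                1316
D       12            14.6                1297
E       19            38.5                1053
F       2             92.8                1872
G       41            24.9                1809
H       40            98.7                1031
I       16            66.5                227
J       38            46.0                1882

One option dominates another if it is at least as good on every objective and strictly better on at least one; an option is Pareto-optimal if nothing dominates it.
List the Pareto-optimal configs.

A: not dominated.
B: not dominated (best storage).
C: dominated by B (storage 47≥18, write latency 46.3≤94.8, cost 580≤1316).
D: not dominated (best write latency).
E: not dominated.
F: dominated by A (storage 17≥2, write latency 26.7≤92.8, cost 1493≤1872).
G: not dominated.
H: dominated by B (storage 47≥40, write latency 46.3≤98.7, cost 580≤1031).
I: not dominated (best cost).
J: dominated by G (storage 41≥38, write latency 24.9≤46.0, cost 1809≤1882).

A, B, D, E, G, I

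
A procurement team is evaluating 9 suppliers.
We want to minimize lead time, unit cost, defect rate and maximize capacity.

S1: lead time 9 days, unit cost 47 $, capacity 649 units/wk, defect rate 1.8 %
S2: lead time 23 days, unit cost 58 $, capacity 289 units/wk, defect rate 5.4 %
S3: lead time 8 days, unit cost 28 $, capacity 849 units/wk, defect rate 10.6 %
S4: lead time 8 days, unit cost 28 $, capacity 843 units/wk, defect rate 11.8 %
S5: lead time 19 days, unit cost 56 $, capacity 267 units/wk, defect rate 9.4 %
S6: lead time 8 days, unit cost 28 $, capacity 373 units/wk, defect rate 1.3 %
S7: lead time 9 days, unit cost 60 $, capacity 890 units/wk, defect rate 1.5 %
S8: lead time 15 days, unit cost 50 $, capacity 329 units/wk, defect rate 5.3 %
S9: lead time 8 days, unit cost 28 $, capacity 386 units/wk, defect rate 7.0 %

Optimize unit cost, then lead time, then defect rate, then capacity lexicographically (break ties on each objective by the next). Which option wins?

S6

First minimize unit cost: best is 28, kept {S3, S4, S6, S9}.
Then minimize lead time: best is 8, kept {S3, S4, S6, S9}.
Then minimize defect rate: best is 1.3, kept {S6}.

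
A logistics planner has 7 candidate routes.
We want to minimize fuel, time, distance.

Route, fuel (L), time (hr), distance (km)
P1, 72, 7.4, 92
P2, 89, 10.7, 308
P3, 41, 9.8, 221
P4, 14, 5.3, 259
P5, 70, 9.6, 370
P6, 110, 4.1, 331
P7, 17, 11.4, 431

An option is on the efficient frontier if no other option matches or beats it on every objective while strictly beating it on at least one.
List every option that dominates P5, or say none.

P4

P4: fuel 14≤70, time 5.3≤9.6, distance 259≤370 — dominates P5.
Others (P1, P2, P3, P6, P7) are each worse than P5 on at least one objective.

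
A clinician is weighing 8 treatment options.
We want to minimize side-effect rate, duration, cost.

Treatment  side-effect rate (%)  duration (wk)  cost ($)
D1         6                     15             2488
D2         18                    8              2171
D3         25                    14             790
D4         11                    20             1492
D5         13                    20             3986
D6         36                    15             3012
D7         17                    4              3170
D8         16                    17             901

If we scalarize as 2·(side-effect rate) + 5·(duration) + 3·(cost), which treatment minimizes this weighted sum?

D1: 2·6 + 5·15 + 3·2488 = 7551
D2: 2·18 + 5·8 + 3·2171 = 6589
D3: 2·25 + 5·14 + 3·790 = 2490
D4: 2·11 + 5·20 + 3·1492 = 4598
D5: 2·13 + 5·20 + 3·3986 = 12084
D6: 2·36 + 5·15 + 3·3012 = 9183
D7: 2·17 + 5·4 + 3·3170 = 9564
D8: 2·16 + 5·17 + 3·901 = 2820
Lowest: D3 at 2490.

D3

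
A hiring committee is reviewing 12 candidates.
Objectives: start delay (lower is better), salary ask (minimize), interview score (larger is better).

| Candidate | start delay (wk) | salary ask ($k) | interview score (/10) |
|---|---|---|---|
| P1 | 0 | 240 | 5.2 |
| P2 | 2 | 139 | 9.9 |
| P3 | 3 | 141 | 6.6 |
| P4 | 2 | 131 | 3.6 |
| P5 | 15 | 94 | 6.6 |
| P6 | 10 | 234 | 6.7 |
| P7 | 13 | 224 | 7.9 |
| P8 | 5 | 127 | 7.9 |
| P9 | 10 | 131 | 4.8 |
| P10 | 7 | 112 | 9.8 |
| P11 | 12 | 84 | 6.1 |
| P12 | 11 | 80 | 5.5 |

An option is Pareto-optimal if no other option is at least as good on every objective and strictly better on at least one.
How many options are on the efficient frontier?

8

P1: not dominated (best start delay).
P2: not dominated (best interview score).
P3: dominated by P2 (start delay 2≤3, salary ask 139≤141, interview score 9.9≥6.6).
P4: not dominated.
P5: not dominated.
P6: dominated by P2 (start delay 2≤10, salary ask 139≤234, interview score 9.9≥6.7).
P7: dominated by P2 (start delay 2≤13, salary ask 139≤224, interview score 9.9≥7.9).
P8: not dominated.
P9: dominated by P8 (start delay 5≤10, salary ask 127≤131, interview score 7.9≥4.8).
P10: not dominated.
P11: not dominated.
P12: not dominated (best salary ask).
Pareto-optimal: P1, P2, P4, P5, P8, P10, P11, P12 → 8.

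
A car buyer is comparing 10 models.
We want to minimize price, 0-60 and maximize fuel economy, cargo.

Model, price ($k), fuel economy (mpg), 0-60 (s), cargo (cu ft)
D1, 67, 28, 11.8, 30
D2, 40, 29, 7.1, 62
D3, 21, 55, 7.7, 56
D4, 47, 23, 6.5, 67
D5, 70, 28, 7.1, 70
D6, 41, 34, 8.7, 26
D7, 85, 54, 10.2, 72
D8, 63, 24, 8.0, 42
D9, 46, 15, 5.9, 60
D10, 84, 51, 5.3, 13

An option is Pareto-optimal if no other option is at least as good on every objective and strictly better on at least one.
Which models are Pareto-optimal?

D1: dominated by D2 (price 40≤67, fuel economy 29≥28, 0-60 7.1≤11.8, cargo 62≥30).
D2: not dominated.
D3: not dominated (best price).
D4: not dominated.
D5: not dominated.
D6: dominated by D3 (price 21≤41, fuel economy 55≥34, 0-60 7.7≤8.7, cargo 56≥26).
D7: not dominated (best cargo).
D8: dominated by D2 (price 40≤63, fuel economy 29≥24, 0-60 7.1≤8.0, cargo 62≥42).
D9: not dominated.
D10: not dominated (best 0-60).

D2, D3, D4, D5, D7, D9, D10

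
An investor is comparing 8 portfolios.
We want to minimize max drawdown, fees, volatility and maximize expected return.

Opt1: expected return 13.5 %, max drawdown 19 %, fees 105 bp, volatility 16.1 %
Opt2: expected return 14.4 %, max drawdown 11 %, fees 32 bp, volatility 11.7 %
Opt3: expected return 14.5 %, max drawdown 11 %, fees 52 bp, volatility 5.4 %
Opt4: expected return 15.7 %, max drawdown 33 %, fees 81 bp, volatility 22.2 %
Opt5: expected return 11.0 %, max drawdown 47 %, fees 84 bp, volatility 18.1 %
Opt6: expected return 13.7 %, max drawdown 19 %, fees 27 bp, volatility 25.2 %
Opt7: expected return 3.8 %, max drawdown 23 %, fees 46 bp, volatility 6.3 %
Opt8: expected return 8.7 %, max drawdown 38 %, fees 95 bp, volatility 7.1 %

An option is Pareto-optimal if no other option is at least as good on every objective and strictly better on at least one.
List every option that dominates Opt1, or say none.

Opt2: expected return 14.4≥13.5, max drawdown 11≤19, fees 32≤105, volatility 11.7≤16.1 — dominates Opt1.
Opt3: expected return 14.5≥13.5, max drawdown 11≤19, fees 52≤105, volatility 5.4≤16.1 — dominates Opt1.
Others (Opt4, Opt5, Opt6, Opt7, Opt8) are each worse than Opt1 on at least one objective.

Opt2, Opt3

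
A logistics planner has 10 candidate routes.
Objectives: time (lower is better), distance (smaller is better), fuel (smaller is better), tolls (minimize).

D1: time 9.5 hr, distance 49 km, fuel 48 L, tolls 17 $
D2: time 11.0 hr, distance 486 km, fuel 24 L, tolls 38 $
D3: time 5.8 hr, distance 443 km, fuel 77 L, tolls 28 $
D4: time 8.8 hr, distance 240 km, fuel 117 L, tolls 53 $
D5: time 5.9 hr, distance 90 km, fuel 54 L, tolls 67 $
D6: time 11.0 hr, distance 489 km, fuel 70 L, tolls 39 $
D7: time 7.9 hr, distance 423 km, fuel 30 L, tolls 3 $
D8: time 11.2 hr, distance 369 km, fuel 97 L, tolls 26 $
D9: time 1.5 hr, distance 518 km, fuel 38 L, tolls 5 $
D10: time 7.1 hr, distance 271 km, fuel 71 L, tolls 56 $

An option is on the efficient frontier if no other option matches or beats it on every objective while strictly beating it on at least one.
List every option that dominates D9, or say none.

none

D1: worse on time (9.5 vs 1.5).
D2: worse on time (11.0 vs 1.5).
D3: worse on time (5.8 vs 1.5).
D4: worse on time (8.8 vs 1.5).
D5: worse on time (5.9 vs 1.5).
D6: worse on time (11.0 vs 1.5).
D7: worse on time (7.9 vs 1.5).
D8: worse on time (11.2 vs 1.5).
D10: worse on time (7.1 vs 1.5).
No option dominates D9.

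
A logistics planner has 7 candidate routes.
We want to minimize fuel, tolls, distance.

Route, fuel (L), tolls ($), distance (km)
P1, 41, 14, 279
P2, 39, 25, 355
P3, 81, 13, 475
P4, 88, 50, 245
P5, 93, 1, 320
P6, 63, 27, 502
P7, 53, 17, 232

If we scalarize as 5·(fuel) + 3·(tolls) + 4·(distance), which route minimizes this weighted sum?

P1: 5·41 + 3·14 + 4·279 = 1363
P2: 5·39 + 3·25 + 4·355 = 1690
P3: 5·81 + 3·13 + 4·475 = 2344
P4: 5·88 + 3·50 + 4·245 = 1570
P5: 5·93 + 3·1 + 4·320 = 1748
P6: 5·63 + 3·27 + 4·502 = 2404
P7: 5·53 + 3·17 + 4·232 = 1244
Lowest: P7 at 1244.

P7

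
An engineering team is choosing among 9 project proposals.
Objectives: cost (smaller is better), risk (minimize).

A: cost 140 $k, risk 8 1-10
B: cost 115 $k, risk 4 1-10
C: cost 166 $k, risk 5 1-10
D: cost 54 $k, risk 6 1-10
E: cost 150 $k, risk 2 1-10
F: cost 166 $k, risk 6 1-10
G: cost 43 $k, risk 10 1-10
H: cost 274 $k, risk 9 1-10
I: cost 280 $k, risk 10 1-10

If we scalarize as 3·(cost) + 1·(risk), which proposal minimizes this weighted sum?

A: 3·140 + 1·8 = 428
B: 3·115 + 1·4 = 349
C: 3·166 + 1·5 = 503
D: 3·54 + 1·6 = 168
E: 3·150 + 1·2 = 452
F: 3·166 + 1·6 = 504
G: 3·43 + 1·10 = 139
H: 3·274 + 1·9 = 831
I: 3·280 + 1·10 = 850
Lowest: G at 139.

G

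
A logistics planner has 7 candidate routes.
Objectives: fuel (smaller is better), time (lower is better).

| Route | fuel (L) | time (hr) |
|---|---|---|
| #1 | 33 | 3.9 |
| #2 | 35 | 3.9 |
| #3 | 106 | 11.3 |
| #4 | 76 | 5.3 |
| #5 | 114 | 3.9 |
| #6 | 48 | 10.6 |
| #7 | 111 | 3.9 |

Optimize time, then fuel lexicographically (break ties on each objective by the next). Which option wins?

#1

First minimize time: best is 3.9, kept {#1, #2, #5, #7}.
Then minimize fuel: best is 33, kept {#1}.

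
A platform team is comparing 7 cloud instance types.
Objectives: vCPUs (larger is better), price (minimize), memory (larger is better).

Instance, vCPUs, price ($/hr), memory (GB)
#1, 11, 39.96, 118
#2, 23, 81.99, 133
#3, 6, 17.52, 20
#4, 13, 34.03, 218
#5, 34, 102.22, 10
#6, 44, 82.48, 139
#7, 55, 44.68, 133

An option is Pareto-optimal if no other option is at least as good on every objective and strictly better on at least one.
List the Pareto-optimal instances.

#3, #4, #6, #7

#1: dominated by #4 (vCPUs 13≥11, price 34.03≤39.96, memory 218≥118).
#2: dominated by #7 (vCPUs 55≥23, price 44.68≤81.99, memory 133≥133).
#3: not dominated (best price).
#4: not dominated (best memory).
#5: dominated by #6 (vCPUs 44≥34, price 82.48≤102.22, memory 139≥10).
#6: not dominated.
#7: not dominated (best vCPUs).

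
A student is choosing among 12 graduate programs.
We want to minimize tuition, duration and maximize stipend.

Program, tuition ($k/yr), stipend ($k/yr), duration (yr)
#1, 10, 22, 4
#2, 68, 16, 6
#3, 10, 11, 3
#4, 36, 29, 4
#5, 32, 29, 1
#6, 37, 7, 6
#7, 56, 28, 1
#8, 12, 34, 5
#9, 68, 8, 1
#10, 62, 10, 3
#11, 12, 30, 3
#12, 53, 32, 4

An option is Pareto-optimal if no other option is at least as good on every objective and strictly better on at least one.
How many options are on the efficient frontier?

#1: not dominated.
#2: dominated by #1 (tuition 10≤68, stipend 22≥16, duration 4≤6).
#3: not dominated.
#4: dominated by #5 (tuition 32≤36, stipend 29≥29, duration 1≤4).
#5: not dominated.
#6: dominated by #1 (tuition 10≤37, stipend 22≥7, duration 4≤6).
#7: dominated by #5 (tuition 32≤56, stipend 29≥28, duration 1≤1).
#8: not dominated (best stipend).
#9: dominated by #5 (tuition 32≤68, stipend 29≥8, duration 1≤1).
#10: dominated by #3 (tuition 10≤62, stipend 11≥10, duration 3≤3).
#11: not dominated.
#12: not dominated.
Pareto-optimal: #1, #3, #5, #8, #11, #12 → 6.

6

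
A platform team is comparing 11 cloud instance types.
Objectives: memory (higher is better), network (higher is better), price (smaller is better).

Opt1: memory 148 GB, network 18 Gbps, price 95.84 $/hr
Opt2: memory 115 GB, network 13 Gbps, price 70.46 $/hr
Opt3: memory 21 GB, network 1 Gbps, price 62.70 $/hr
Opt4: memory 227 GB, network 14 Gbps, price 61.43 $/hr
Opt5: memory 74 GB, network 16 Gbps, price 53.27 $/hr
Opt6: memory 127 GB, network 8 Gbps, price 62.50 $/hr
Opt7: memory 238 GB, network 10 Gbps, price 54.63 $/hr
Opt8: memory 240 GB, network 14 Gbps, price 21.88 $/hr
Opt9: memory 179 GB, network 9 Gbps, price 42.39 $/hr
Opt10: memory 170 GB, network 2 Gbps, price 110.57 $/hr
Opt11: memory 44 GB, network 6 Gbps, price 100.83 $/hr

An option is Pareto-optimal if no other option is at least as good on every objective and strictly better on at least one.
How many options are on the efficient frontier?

Opt1: not dominated (best network).
Opt2: dominated by Opt4 (memory 227≥115, network 14≥13, price 61.43≤70.46).
Opt3: dominated by Opt4 (memory 227≥21, network 14≥1, price 61.43≤62.70).
Opt4: dominated by Opt8 (memory 240≥227, network 14≥14, price 21.88≤61.43).
Opt5: not dominated.
Opt6: dominated by Opt4 (memory 227≥127, network 14≥8, price 61.43≤62.50).
Opt7: dominated by Opt8 (memory 240≥238, network 14≥10, price 21.88≤54.63).
Opt8: not dominated (best memory).
Opt9: dominated by Opt8 (memory 240≥179, network 14≥9, price 21.88≤42.39).
Opt10: dominated by Opt4 (memory 227≥170, network 14≥2, price 61.43≤110.57).
Opt11: dominated by Opt1 (memory 148≥44, network 18≥6, price 95.84≤100.83).
Pareto-optimal: Opt1, Opt5, Opt8 → 3.

3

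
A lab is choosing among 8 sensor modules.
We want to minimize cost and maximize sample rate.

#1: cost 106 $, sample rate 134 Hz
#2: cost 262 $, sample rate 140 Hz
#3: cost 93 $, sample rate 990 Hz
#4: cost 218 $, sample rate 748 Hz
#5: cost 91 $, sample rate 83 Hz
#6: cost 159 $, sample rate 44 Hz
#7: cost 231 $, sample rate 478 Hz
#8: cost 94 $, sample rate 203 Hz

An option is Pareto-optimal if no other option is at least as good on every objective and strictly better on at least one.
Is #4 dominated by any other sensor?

Yes

#3 vs #4: cost 93≤218, sample rate 990≥748 — #3 is at least as good on every objective and strictly better on at least one, so #3 dominates #4.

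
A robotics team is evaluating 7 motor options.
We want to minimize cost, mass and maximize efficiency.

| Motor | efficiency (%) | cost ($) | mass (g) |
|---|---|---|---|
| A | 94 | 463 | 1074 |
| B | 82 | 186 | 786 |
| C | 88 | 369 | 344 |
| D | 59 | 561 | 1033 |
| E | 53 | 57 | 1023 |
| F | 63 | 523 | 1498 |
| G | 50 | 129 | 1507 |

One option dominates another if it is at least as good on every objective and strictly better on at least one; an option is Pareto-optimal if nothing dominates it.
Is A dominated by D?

D vs A: D is worse on efficiency (59 vs 94), so it does not dominate A.

No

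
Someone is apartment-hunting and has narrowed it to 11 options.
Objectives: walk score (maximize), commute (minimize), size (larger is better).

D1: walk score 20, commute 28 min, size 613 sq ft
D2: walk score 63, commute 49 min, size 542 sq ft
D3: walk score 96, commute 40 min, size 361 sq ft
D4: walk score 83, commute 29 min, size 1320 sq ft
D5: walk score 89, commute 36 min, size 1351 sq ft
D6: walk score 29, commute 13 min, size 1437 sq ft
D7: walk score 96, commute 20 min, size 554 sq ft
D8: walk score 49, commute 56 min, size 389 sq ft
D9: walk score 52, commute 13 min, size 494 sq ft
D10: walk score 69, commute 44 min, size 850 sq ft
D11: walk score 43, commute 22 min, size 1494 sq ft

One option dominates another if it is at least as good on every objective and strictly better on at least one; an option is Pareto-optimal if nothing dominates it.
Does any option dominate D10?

D4 vs D10: walk score 83≥69, commute 29≤44, size 1320≥850 — D4 is at least as good on every objective and strictly better on at least one, so D4 dominates D10.

Yes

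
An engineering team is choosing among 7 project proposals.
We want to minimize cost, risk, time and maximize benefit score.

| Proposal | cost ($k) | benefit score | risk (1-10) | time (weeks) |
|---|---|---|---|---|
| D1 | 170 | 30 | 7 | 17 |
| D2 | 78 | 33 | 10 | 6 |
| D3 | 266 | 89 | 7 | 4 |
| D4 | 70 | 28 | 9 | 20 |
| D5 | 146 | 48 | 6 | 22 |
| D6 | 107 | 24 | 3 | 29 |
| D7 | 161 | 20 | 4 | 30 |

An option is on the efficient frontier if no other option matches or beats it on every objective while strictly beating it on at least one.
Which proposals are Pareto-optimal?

D1: not dominated.
D2: not dominated.
D3: not dominated (best benefit score).
D4: not dominated (best cost).
D5: not dominated.
D6: not dominated (best risk).
D7: dominated by D6 (cost 107≤161, benefit score 24≥20, risk 3≤4, time 29≤30).

D1, D2, D3, D4, D5, D6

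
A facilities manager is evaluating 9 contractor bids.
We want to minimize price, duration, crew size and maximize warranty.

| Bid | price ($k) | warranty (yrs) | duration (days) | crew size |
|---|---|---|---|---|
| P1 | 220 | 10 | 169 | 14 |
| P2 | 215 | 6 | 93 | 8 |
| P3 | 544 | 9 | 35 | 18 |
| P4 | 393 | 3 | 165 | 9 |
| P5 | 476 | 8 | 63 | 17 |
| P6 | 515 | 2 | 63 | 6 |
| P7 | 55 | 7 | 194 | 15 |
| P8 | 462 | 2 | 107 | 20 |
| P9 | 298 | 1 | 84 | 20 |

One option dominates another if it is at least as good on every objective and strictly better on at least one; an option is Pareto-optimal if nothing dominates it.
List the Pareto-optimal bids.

P1: not dominated (best warranty).
P2: not dominated.
P3: not dominated (best duration).
P4: dominated by P2 (price 215≤393, warranty 6≥3, duration 93≤165, crew size 8≤9).
P5: not dominated.
P6: not dominated (best crew size).
P7: not dominated (best price).
P8: dominated by P2 (price 215≤462, warranty 6≥2, duration 93≤107, crew size 8≤20).
P9: not dominated.

P1, P2, P3, P5, P6, P7, P9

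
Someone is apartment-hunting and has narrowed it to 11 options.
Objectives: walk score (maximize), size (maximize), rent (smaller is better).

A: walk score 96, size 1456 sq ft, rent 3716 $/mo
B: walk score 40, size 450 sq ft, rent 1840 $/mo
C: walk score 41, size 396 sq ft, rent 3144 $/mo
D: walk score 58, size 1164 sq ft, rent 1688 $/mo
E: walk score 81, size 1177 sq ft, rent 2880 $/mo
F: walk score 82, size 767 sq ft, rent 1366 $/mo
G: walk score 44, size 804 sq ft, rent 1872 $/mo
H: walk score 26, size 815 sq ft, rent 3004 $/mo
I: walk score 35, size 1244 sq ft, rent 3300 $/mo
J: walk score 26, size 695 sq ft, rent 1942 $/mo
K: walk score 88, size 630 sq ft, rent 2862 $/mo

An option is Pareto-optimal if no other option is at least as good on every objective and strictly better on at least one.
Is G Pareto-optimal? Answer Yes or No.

No

D vs G: walk score 58≥44, size 1164≥804, rent 1688≤1872 — D is at least as good on every objective and strictly better on at least one, so D dominates G.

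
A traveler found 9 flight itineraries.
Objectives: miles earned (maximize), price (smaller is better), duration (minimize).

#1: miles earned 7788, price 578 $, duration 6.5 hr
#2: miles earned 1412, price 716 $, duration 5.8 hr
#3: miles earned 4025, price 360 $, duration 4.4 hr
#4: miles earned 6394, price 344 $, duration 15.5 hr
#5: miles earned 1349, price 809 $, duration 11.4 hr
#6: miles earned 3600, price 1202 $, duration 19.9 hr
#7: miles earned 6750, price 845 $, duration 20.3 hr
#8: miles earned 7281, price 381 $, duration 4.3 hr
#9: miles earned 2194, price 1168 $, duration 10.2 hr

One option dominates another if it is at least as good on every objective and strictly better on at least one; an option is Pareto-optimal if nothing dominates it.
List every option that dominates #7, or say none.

#1: miles earned 7788≥6750, price 578≤845, duration 6.5≤20.3 — dominates #7.
#8: miles earned 7281≥6750, price 381≤845, duration 4.3≤20.3 — dominates #7.
Others (#2, #3, #4, #5, #6, #9) are each worse than #7 on at least one objective.

#1, #8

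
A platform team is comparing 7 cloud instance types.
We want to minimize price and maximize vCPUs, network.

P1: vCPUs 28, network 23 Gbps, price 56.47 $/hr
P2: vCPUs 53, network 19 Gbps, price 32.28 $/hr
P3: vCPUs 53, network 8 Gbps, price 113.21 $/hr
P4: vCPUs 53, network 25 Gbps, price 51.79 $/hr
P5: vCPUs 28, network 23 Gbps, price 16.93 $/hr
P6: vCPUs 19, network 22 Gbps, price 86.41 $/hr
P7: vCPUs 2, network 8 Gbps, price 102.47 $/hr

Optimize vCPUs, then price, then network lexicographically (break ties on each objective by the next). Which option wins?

P2

First maximize vCPUs: best is 53, kept {P2, P3, P4}.
Then minimize price: best is 32.28, kept {P2}.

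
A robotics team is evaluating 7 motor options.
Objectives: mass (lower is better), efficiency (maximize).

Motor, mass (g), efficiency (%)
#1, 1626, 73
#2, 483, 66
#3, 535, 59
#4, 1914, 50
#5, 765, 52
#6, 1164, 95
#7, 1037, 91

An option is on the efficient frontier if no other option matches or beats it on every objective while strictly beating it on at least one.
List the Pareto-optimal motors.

#1: dominated by #6 (mass 1164≤1626, efficiency 95≥73).
#2: not dominated (best mass).
#3: dominated by #2 (mass 483≤535, efficiency 66≥59).
#4: dominated by #1 (mass 1626≤1914, efficiency 73≥50).
#5: dominated by #2 (mass 483≤765, efficiency 66≥52).
#6: not dominated (best efficiency).
#7: not dominated.

#2, #6, #7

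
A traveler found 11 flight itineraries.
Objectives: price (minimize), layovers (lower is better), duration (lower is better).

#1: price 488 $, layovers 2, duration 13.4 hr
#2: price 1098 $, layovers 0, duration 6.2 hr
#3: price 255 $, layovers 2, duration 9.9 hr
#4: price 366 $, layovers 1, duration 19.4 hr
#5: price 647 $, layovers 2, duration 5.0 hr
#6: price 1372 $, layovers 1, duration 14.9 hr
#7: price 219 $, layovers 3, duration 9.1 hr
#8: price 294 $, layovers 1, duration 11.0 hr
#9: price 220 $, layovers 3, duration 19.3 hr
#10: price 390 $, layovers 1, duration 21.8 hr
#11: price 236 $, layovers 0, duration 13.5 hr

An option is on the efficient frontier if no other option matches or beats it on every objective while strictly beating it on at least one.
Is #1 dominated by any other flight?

#3 vs #1: price 255≤488, layovers 2≤2, duration 9.9≤13.4 — #3 is at least as good on every objective and strictly better on at least one, so #3 dominates #1.

Yes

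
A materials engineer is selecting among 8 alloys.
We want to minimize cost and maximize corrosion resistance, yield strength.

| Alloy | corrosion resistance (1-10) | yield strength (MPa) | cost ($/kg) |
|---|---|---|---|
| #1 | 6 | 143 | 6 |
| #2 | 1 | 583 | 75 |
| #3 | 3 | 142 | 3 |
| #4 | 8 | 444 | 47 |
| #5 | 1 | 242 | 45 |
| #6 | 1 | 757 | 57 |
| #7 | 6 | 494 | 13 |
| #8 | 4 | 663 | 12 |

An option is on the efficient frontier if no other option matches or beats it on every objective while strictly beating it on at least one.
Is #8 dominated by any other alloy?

No

#1: worse on yield strength (143 vs 663).
#2: worse on corrosion resistance (1 vs 4).
#3: worse on corrosion resistance (3 vs 4).
#4: worse on yield strength (444 vs 663).
#5: worse on corrosion resistance (1 vs 4).
#6: worse on corrosion resistance (1 vs 4).
#7: worse on yield strength (494 vs 663).
No option is at least as good as #8 on every objective and strictly better on one.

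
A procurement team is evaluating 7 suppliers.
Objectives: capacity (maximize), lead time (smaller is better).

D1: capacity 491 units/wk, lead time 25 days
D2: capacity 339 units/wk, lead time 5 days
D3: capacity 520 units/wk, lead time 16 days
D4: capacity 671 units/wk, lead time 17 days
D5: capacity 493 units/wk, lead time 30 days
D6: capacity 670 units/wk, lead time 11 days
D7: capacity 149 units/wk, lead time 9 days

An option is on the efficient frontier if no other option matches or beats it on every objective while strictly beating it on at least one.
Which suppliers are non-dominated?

D1: dominated by D3 (capacity 520≥491, lead time 16≤25).
D2: not dominated (best lead time).
D3: dominated by D6 (capacity 670≥520, lead time 11≤16).
D4: not dominated (best capacity).
D5: dominated by D3 (capacity 520≥493, lead time 16≤30).
D6: not dominated.
D7: dominated by D2 (capacity 339≥149, lead time 5≤9).

D2, D4, D6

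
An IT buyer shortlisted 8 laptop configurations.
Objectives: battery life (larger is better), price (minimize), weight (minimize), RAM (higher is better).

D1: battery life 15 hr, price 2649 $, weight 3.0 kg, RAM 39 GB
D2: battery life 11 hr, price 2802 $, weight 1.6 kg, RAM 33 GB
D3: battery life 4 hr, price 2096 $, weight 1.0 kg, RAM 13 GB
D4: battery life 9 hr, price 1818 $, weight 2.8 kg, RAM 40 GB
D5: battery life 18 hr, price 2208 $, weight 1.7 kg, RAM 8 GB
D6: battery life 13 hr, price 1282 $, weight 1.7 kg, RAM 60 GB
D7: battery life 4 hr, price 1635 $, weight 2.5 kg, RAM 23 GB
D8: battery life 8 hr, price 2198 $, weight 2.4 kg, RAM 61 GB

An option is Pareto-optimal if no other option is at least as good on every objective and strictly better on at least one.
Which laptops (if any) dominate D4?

D6: battery life 13≥9, price 1282≤1818, weight 1.7≤2.8, RAM 60≥40 — dominates D4.
Others (D1, D2, D3, D5, D7, D8) are each worse than D4 on at least one objective.

D6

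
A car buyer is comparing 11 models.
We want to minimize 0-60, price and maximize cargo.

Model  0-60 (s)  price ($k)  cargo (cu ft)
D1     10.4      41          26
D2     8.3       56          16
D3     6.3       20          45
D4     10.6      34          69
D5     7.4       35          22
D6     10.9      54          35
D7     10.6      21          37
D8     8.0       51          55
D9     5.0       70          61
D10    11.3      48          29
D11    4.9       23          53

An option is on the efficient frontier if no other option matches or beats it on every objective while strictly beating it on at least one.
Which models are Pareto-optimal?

D1: dominated by D3 (0-60 6.3≤10.4, price 20≤41, cargo 45≥26).
D2: dominated by D3 (0-60 6.3≤8.3, price 20≤56, cargo 45≥16).
D3: not dominated (best price).
D4: not dominated (best cargo).
D5: dominated by D3 (0-60 6.3≤7.4, price 20≤35, cargo 45≥22).
D6: dominated by D3 (0-60 6.3≤10.9, price 20≤54, cargo 45≥35).
D7: dominated by D3 (0-60 6.3≤10.6, price 20≤21, cargo 45≥37).
D8: not dominated.
D9: not dominated.
D10: dominated by D3 (0-60 6.3≤11.3, price 20≤48, cargo 45≥29).
D11: not dominated (best 0-60).

D3, D4, D8, D9, D11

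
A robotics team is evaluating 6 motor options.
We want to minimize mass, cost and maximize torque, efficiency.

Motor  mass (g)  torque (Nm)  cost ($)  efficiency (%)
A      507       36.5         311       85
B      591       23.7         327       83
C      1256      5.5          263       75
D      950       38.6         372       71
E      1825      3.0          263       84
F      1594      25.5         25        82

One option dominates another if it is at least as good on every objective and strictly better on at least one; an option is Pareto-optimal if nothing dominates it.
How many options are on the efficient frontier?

5

A: not dominated (best mass).
B: dominated by A (mass 507≤591, torque 36.5≥23.7, cost 311≤327, efficiency 85≥83).
C: not dominated.
D: not dominated (best torque).
E: not dominated.
F: not dominated (best cost).
Pareto-optimal: A, C, D, E, F → 5.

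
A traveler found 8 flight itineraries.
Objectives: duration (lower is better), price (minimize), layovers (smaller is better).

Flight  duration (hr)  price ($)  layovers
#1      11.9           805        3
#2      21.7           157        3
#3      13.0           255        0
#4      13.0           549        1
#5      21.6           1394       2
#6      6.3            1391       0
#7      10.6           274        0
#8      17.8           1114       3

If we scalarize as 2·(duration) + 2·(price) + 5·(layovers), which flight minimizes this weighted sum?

#1: 2·11.9 + 2·805 + 5·3 = 1648.8
#2: 2·21.7 + 2·157 + 5·3 = 372.4
#3: 2·13.0 + 2·255 + 5·0 = 536.0
#4: 2·13.0 + 2·549 + 5·1 = 1129.0
#5: 2·21.6 + 2·1394 + 5·2 = 2841.2
#6: 2·6.3 + 2·1391 + 5·0 = 2794.6
#7: 2·10.6 + 2·274 + 5·0 = 569.2
#8: 2·17.8 + 2·1114 + 5·3 = 2278.6
Lowest: #2 at 372.4.

#2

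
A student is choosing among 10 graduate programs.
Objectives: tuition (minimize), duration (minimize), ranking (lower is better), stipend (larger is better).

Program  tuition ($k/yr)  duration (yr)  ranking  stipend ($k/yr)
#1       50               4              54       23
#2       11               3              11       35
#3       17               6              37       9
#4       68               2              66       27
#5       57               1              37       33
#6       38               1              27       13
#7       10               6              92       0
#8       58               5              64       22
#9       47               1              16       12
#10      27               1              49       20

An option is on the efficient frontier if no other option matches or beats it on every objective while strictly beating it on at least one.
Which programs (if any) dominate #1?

#2: tuition 11≤50, duration 3≤4, ranking 11≤54, stipend 35≥23 — dominates #1.
Others (#3, #4, #5, #6, #7, #8, #9, #10) are each worse than #1 on at least one objective.

#2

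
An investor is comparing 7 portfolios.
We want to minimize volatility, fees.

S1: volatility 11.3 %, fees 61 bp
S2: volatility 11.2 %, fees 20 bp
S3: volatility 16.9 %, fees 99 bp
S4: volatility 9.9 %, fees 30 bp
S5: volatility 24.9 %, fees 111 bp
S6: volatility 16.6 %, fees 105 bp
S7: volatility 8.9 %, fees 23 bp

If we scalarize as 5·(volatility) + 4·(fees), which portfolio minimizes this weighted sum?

S2

S1: 5·11.3 + 4·61 = 300.5
S2: 5·11.2 + 4·20 = 136.0
S3: 5·16.9 + 4·99 = 480.5
S4: 5·9.9 + 4·30 = 169.5
S5: 5·24.9 + 4·111 = 568.5
S6: 5·16.6 + 4·105 = 503.0
S7: 5·8.9 + 4·23 = 136.5
Lowest: S2 at 136.0.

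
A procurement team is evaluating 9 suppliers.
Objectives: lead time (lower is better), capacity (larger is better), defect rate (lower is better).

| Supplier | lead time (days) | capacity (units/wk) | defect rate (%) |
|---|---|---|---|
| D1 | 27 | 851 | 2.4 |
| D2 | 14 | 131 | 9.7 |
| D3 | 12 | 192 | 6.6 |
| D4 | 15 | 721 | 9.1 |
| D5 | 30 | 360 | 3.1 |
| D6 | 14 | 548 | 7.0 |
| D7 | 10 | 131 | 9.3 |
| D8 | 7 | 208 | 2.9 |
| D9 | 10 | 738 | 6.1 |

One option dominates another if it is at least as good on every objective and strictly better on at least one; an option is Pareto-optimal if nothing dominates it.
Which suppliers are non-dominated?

D1: not dominated (best capacity).
D2: dominated by D3 (lead time 12≤14, capacity 192≥131, defect rate 6.6≤9.7).
D3: dominated by D8 (lead time 7≤12, capacity 208≥192, defect rate 2.9≤6.6).
D4: dominated by D9 (lead time 10≤15, capacity 738≥721, defect rate 6.1≤9.1).
D5: dominated by D1 (lead time 27≤30, capacity 851≥360, defect rate 2.4≤3.1).
D6: dominated by D9 (lead time 10≤14, capacity 738≥548, defect rate 6.1≤7.0).
D7: dominated by D8 (lead time 7≤10, capacity 208≥131, defect rate 2.9≤9.3).
D8: not dominated (best lead time).
D9: not dominated.

D1, D8, D9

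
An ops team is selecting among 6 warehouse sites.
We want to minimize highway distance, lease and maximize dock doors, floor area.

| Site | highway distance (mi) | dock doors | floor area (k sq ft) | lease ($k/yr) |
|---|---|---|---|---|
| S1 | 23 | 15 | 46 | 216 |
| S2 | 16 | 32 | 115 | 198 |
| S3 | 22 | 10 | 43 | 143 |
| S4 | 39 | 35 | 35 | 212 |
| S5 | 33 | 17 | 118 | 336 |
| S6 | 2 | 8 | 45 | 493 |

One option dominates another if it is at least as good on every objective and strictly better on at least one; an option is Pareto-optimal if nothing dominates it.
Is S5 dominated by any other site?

S1: worse on dock doors (15 vs 17).
S2: worse on floor area (115 vs 118).
S3: worse on dock doors (10 vs 17).
S4: worse on highway distance (39 vs 33).
S6: worse on dock doors (8 vs 17).
No option is at least as good as S5 on every objective and strictly better on one.

No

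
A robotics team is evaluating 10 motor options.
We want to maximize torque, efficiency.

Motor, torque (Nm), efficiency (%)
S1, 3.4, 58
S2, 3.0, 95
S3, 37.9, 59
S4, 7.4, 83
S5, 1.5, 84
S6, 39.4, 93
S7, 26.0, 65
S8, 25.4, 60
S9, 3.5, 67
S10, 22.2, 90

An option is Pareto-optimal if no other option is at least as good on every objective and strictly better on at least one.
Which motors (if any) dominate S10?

S6

S6: torque 39.4≥22.2, efficiency 93≥90 — dominates S10.
Others (S1, S2, S3, S4, S5, S7, S8, S9) are each worse than S10 on at least one objective.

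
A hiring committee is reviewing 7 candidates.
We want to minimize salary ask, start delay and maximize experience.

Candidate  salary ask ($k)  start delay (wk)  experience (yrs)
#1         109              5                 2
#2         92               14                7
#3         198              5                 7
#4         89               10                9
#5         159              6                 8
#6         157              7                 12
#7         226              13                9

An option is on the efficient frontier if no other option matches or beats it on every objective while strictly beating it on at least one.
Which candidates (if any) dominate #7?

#4, #6

#4: salary ask 89≤226, start delay 10≤13, experience 9≥9 — dominates #7.
#6: salary ask 157≤226, start delay 7≤13, experience 12≥9 — dominates #7.
Others (#1, #2, #3, #5) are each worse than #7 on at least one objective.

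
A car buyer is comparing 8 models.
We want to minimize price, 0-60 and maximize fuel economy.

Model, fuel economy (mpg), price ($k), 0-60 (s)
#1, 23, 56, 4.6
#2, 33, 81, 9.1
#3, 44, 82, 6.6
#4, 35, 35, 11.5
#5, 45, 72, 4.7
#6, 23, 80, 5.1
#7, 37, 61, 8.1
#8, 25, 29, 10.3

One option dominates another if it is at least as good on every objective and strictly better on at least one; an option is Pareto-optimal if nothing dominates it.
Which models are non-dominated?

#1: not dominated (best 0-60).
#2: dominated by #5 (fuel economy 45≥33, price 72≤81, 0-60 4.7≤9.1).
#3: dominated by #5 (fuel economy 45≥44, price 72≤82, 0-60 4.7≤6.6).
#4: not dominated.
#5: not dominated (best fuel economy).
#6: dominated by #1 (fuel economy 23≥23, price 56≤80, 0-60 4.6≤5.1).
#7: not dominated.
#8: not dominated (best price).

#1, #4, #5, #7, #8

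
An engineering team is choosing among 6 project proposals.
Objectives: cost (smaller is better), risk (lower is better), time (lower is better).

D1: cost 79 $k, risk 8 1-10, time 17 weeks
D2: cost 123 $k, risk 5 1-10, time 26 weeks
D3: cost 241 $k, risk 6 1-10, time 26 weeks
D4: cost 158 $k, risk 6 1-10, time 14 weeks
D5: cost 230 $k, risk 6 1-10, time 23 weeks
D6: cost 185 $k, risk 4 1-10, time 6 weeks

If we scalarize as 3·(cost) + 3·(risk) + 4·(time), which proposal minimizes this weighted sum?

D1

D1: 3·79 + 3·8 + 4·17 = 329
D2: 3·123 + 3·5 + 4·26 = 488
D3: 3·241 + 3·6 + 4·26 = 845
D4: 3·158 + 3·6 + 4·14 = 548
D5: 3·230 + 3·6 + 4·23 = 800
D6: 3·185 + 3·4 + 4·6 = 591
Lowest: D1 at 329.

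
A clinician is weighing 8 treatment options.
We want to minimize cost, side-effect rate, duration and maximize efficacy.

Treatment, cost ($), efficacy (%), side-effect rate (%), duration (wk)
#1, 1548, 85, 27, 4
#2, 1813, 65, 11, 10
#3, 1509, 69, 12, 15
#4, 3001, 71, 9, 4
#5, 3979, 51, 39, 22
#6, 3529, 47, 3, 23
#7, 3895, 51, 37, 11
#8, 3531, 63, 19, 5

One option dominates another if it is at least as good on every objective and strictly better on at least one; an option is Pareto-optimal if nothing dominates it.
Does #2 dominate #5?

#2 vs #5: cost 1813≤3979, efficacy 65≥51, side-effect rate 11≤39, duration 10≤22 — #2 is at least as good on every objective with at least one strict improvement.

Yes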